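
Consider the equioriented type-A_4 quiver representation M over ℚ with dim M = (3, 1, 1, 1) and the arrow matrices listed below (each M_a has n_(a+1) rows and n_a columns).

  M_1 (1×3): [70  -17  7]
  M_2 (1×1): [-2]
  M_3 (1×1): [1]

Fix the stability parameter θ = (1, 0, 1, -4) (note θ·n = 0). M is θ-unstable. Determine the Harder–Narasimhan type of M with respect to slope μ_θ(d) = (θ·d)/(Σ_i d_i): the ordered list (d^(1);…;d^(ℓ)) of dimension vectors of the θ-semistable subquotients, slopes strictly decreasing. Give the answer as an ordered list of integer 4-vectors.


Barcode: M ≅ I[1,1]^2, I[1,4]. HN layers by μ_θ (2 steps, strictly decreasing):
  μ^(1)=1; μ^(2)=-1/2

((2, 0, 0, 0); (1, 1, 1, 1))


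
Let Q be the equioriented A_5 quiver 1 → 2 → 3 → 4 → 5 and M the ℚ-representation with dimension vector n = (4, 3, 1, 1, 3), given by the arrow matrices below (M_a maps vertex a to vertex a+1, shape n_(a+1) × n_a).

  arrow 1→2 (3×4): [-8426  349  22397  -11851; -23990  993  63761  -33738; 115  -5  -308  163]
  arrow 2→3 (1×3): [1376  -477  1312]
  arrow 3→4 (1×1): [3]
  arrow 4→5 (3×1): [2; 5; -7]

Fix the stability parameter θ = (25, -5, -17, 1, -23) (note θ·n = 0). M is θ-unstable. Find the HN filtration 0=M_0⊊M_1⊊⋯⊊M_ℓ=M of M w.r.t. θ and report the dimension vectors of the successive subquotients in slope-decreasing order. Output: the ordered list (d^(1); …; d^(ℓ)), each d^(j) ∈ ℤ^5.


Interval decomposition of M: I[1,1], I[1,2]^2, I[1,5], I[5,5]^2.
HN type (ℓ=4): μ^(1)=25; μ^(2)=10; μ^(3)=-19/5; μ^(4)=-23

((1, 0, 0, 0, 0); (2, 2, 0, 0, 0); (1, 1, 1, 1, 1); (0, 0, 0, 0, 2))


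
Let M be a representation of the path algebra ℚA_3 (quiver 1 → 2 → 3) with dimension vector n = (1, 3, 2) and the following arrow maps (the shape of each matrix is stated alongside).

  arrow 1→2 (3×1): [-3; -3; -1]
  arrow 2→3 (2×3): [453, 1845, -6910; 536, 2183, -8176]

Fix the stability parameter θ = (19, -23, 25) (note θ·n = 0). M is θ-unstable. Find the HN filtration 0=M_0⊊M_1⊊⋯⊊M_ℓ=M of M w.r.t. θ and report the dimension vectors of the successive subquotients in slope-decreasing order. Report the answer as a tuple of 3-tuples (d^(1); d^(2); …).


Barcode: M ≅ I[1,3], I[2,2], I[2,3]. HN layers by μ_θ (3 steps, strictly decreasing):
  μ^(1)=25; μ^(2)=-2; μ^(3)=-23

((0, 0, 2); (1, 1, 0); (0, 2, 0))


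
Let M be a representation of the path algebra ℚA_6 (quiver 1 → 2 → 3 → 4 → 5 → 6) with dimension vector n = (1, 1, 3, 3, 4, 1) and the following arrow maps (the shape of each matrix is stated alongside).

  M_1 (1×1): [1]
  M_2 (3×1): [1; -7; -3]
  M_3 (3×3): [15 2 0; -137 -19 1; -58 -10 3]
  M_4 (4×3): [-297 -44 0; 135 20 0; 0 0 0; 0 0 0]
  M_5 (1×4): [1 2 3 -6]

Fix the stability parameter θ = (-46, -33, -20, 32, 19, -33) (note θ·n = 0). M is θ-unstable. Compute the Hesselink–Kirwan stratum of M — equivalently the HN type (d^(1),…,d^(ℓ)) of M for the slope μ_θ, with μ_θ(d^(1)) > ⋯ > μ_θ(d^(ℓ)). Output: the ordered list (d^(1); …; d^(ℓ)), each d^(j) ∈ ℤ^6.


Via rank(M_{q-1}∘⋯∘M_p): M ≅ I[1,6], I[3,4]^2, I[5,5]^3.
μ_θ-semistable layers: μ^(1)=32; μ^(2)=19; μ^(3)=6; μ^(4)=-20; μ^(5)=-33; μ^(6)=-46

((0, 0, 0, 2, 0, 0); (0, 0, 0, 0, 3, 0); (0, 0, 0, 1, 1, 1); (0, 0, 3, 0, 0, 0); (0, 1, 0, 0, 0, 0); (1, 0, 0, 0, 0, 0))


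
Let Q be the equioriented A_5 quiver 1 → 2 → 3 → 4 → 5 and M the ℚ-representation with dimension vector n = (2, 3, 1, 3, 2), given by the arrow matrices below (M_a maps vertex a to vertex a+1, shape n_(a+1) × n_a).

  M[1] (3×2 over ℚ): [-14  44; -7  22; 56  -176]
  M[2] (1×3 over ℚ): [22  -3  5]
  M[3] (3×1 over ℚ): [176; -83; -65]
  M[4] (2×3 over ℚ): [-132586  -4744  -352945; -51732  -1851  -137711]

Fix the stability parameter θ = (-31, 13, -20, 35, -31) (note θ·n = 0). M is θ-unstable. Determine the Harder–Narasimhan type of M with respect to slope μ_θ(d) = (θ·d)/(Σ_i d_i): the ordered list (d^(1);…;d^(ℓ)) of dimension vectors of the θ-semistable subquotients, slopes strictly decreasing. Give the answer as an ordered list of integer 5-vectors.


Interval decomposition of M: I[1,1], I[1,5], I[2,2]^2, I[4,4], I[4,5].
HN type (ℓ=5): μ^(1)=35; μ^(2)=13; μ^(3)=2; μ^(4)=-7/2; μ^(5)=-31

((0, 0, 0, 1, 0); (0, 2, 0, 0, 0); (0, 0, 0, 2, 2); (0, 1, 1, 0, 0); (2, 0, 0, 0, 0))


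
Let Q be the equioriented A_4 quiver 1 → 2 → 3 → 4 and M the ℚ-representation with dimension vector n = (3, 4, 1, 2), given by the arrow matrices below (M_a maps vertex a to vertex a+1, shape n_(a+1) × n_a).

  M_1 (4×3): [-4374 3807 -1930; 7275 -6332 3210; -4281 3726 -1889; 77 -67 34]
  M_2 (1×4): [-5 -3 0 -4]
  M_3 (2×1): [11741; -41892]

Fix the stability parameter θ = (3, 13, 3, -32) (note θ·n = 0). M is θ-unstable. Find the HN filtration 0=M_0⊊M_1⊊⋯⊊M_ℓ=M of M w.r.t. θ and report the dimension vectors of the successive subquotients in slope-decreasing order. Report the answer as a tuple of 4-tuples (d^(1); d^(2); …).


Via rank(M_{q-1}∘⋯∘M_p): M ≅ I[1,2]^2, I[1,4], I[2,2], I[4,4].
μ_θ-semistable layers: μ^(1)=13; μ^(2)=3; μ^(3)=-13/4; μ^(4)=-32

((0, 3, 0, 0); (2, 0, 0, 0); (1, 1, 1, 1); (0, 0, 0, 1))


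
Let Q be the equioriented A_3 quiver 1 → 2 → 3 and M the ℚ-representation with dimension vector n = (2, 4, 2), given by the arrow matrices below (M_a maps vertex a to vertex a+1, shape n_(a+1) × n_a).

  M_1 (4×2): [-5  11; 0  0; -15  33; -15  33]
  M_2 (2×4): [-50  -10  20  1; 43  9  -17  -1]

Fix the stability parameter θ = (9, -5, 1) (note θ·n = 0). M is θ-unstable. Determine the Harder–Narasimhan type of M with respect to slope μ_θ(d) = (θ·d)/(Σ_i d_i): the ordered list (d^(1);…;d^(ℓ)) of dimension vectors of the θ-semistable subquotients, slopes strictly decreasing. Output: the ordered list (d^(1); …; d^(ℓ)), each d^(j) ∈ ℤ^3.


Barcode: M ≅ I[1,1], I[1,3], I[2,2]^2, I[2,3]. HN layers by μ_θ (4 steps, strictly decreasing):
  μ^(1)=9; μ^(2)=5/3; μ^(3)=1; μ^(4)=-5

((1, 0, 0); (1, 1, 1); (0, 0, 1); (0, 3, 0))


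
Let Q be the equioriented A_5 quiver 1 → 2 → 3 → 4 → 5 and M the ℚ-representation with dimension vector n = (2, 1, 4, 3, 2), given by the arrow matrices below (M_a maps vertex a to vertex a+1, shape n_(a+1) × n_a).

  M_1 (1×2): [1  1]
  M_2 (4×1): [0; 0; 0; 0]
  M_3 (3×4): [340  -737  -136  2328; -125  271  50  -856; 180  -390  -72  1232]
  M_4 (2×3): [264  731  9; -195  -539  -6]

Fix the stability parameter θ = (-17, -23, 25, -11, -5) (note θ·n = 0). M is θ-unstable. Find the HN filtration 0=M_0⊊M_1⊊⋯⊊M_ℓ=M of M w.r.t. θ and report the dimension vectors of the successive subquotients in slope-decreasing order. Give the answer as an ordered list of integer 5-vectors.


Interval decomposition of M: I[1,1], I[1,2], I[3,3]^2, I[3,5]^2, I[4,4].
HN type (ℓ=5): μ^(1)=25; μ^(2)=3; μ^(3)=-11; μ^(4)=-17; μ^(5)=-20

((0, 0, 2, 0, 0); (0, 0, 2, 2, 2); (0, 0, 0, 1, 0); (1, 0, 0, 0, 0); (1, 1, 0, 0, 0))


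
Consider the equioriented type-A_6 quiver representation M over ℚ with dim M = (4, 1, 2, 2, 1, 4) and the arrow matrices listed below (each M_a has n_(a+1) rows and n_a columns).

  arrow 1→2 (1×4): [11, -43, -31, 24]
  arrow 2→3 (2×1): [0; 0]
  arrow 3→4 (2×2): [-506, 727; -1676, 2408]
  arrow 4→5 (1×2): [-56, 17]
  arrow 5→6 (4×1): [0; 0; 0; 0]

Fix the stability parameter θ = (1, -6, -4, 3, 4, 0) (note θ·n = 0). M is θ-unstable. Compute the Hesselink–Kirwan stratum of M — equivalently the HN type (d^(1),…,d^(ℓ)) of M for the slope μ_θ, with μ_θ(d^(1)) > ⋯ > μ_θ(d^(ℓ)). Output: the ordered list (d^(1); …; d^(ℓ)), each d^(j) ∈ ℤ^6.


Barcode: M ≅ I[1,1]^3, I[1,2], I[3,4], I[3,5], I[6,6]^4. HN layers by μ_θ (6 steps, strictly decreasing):
  μ^(1)=4; μ^(2)=3; μ^(3)=1; μ^(4)=0; μ^(5)=-5/2; μ^(6)=-4

((0, 0, 0, 0, 1, 0); (0, 0, 0, 2, 0, 0); (3, 0, 0, 0, 0, 0); (0, 0, 0, 0, 0, 4); (1, 1, 0, 0, 0, 0); (0, 0, 2, 0, 0, 0))


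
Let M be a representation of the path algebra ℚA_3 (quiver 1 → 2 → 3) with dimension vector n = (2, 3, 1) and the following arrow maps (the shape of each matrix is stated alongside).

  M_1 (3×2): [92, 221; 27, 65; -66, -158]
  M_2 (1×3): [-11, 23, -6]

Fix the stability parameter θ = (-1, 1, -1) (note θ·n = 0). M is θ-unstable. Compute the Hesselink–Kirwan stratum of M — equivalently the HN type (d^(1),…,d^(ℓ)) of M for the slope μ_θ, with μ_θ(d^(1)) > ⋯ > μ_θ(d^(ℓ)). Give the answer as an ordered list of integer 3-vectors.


Barcode: M ≅ I[1,2], I[1,3], I[2,2]. HN layers by μ_θ (3 steps, strictly decreasing):
  μ^(1)=1; μ^(2)=0; μ^(3)=-1

((0, 2, 0); (0, 1, 1); (2, 0, 0))


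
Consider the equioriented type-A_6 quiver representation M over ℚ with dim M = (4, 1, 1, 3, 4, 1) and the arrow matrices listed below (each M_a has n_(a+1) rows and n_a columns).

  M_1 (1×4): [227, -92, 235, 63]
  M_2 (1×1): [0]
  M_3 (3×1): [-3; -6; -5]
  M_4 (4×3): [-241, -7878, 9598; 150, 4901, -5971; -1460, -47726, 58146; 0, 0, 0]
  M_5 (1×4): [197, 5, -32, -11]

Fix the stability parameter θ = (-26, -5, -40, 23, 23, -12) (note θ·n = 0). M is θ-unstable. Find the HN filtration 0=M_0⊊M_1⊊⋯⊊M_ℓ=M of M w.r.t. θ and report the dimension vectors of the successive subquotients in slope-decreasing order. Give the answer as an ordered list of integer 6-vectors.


Via rank(M_{q-1}∘⋯∘M_p): M ≅ I[1,1]^3, I[1,2], I[3,5], I[4,4], I[4,6], I[5,5]^2.
μ_θ-semistable layers: μ^(1)=23; μ^(2)=34/3; μ^(3)=-5; μ^(4)=-26; μ^(5)=-40

((0, 0, 0, 2, 3, 0); (0, 0, 0, 1, 1, 1); (0, 1, 0, 0, 0, 0); (4, 0, 0, 0, 0, 0); (0, 0, 1, 0, 0, 0))


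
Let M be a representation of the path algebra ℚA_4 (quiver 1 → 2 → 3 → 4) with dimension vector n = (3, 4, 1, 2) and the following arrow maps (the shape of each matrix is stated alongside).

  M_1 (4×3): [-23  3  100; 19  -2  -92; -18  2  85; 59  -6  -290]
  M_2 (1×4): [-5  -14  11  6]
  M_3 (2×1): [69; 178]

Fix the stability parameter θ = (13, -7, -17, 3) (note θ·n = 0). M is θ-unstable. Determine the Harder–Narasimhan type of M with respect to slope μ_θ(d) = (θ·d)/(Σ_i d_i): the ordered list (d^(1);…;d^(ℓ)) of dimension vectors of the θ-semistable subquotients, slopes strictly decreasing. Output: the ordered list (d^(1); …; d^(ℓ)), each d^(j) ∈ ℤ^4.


Via rank(M_{q-1}∘⋯∘M_p): M ≅ I[1,2]^2, I[1,4], I[2,2], I[4,4].
μ_θ-semistable layers: μ^(1)=3; μ^(2)=-11/3; μ^(3)=-7

((2, 2, 0, 2); (1, 1, 1, 0); (0, 1, 0, 0))


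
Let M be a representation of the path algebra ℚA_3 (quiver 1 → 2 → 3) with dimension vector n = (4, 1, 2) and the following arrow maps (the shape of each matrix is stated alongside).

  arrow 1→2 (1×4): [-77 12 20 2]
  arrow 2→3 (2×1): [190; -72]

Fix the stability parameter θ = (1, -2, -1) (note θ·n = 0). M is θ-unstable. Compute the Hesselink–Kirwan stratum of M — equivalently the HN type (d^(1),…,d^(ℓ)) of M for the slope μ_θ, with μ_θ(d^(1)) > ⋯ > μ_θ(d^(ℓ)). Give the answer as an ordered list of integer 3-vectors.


Barcode: M ≅ I[1,1]^3, I[1,3], I[3,3]. HN layers by μ_θ (3 steps, strictly decreasing):
  μ^(1)=1; μ^(2)=-2/3; μ^(3)=-1

((3, 0, 0); (1, 1, 1); (0, 0, 1))


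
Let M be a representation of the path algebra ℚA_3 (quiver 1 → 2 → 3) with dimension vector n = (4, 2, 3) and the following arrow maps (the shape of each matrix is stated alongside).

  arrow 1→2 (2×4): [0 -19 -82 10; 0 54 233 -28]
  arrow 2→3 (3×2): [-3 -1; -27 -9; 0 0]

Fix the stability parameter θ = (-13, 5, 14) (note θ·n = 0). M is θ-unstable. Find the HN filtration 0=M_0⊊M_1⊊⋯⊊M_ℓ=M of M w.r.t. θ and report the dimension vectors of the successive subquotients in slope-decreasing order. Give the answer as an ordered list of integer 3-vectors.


Barcode: M ≅ I[1,1]^2, I[1,2], I[1,3], I[3,3]^2. HN layers by μ_θ (3 steps, strictly decreasing):
  μ^(1)=14; μ^(2)=5; μ^(3)=-13

((0, 0, 3); (0, 2, 0); (4, 0, 0))


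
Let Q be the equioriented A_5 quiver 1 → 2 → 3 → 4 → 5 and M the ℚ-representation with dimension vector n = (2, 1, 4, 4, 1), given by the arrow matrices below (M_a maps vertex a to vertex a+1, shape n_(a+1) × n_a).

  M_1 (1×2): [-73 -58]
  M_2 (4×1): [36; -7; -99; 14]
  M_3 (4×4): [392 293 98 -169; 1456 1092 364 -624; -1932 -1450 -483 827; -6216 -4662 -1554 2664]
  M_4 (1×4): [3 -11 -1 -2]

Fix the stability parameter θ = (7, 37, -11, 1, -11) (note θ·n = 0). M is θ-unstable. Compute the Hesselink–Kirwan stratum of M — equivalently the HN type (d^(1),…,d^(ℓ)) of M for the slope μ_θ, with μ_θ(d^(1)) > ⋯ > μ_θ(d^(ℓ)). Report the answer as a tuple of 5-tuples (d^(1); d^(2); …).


Via rank(M_{q-1}∘⋯∘M_p): M ≅ I[1,1], I[1,5], I[3,3]^2, I[3,4], I[4,4]^2.
μ_θ-semistable layers: μ^(1)=7; μ^(2)=23/5; μ^(3)=1; μ^(4)=-11

((1, 0, 0, 0, 0); (1, 1, 1, 1, 1); (0, 0, 0, 3, 0); (0, 0, 3, 0, 0))


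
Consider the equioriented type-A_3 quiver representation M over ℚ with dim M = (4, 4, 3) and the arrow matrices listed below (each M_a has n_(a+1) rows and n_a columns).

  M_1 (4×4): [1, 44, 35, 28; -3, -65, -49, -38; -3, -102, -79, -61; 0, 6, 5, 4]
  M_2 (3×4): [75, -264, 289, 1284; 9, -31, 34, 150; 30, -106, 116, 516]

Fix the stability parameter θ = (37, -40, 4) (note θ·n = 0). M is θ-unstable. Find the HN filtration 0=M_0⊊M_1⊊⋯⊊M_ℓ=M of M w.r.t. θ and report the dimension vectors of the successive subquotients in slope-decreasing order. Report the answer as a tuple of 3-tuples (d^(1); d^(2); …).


Via rank(M_{q-1}∘⋯∘M_p): M ≅ I[1,2]^2, I[1,3]^2, I[3,3].
μ_θ-semistable layers: μ^(1)=4; μ^(2)=-3/2

((0, 0, 3); (4, 4, 0))


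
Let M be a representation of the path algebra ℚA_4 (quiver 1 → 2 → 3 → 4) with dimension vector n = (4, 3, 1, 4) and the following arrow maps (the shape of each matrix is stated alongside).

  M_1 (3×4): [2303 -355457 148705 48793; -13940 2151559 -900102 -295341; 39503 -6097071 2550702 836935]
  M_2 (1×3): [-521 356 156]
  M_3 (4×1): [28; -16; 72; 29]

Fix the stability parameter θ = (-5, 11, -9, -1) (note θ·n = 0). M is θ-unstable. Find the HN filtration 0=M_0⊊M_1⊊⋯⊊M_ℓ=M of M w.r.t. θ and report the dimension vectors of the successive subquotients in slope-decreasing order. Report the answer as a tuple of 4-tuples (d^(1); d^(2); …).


Interval decomposition of M: I[1,1], I[1,2]^2, I[1,4], I[4,4]^3.
HN type (ℓ=4): μ^(1)=11; μ^(2)=1/3; μ^(3)=-1; μ^(4)=-5

((0, 2, 0, 0); (0, 1, 1, 1); (0, 0, 0, 3); (4, 0, 0, 0))


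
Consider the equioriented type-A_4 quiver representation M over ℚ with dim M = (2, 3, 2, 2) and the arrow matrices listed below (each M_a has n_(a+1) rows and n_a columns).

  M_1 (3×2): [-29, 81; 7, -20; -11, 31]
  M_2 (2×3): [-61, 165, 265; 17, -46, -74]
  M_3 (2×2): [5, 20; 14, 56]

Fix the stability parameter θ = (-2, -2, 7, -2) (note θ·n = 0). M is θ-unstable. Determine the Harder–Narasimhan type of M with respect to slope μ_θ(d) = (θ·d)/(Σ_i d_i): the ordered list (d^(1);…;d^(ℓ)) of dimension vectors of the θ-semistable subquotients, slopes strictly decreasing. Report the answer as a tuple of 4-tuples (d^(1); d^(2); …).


Via rank(M_{q-1}∘⋯∘M_p): M ≅ I[1,3], I[1,4], I[2,2], I[4,4].
μ_θ-semistable layers: μ^(1)=7; μ^(2)=5/2; μ^(3)=-2

((0, 0, 1, 0); (0, 0, 1, 1); (2, 3, 0, 1))


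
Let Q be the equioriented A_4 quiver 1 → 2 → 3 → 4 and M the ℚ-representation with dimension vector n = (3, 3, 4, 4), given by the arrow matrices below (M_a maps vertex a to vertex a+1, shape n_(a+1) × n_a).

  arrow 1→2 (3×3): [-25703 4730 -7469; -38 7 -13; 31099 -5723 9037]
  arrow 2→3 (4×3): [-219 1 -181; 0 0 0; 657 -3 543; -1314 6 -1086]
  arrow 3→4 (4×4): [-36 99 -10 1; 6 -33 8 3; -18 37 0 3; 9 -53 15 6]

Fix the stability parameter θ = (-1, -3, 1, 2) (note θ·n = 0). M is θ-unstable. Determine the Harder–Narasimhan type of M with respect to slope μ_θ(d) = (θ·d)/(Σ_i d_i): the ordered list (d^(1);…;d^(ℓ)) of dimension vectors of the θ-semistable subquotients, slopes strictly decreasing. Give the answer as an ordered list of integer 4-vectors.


Via rank(M_{q-1}∘⋯∘M_p): M ≅ I[1,2]^2, I[1,3], I[3,4]^3, I[4,4].
μ_θ-semistable layers: μ^(1)=2; μ^(2)=1; μ^(3)=-2

((0, 0, 0, 4); (0, 0, 4, 0); (3, 3, 0, 0))


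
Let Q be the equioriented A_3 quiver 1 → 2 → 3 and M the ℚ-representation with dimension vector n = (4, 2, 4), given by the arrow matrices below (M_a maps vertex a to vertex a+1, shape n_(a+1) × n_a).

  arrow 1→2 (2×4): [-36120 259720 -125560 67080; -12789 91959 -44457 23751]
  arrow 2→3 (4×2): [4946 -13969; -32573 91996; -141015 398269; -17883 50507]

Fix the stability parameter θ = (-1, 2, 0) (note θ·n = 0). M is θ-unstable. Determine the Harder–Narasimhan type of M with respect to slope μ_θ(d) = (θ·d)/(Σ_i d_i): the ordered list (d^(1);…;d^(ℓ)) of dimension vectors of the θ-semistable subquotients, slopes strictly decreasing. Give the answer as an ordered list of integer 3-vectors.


Interval decomposition of M: I[1,1]^3, I[1,3], I[2,3], I[3,3]^2.
HN type (ℓ=3): μ^(1)=1; μ^(2)=0; μ^(3)=-1

((0, 2, 2); (0, 0, 2); (4, 0, 0))


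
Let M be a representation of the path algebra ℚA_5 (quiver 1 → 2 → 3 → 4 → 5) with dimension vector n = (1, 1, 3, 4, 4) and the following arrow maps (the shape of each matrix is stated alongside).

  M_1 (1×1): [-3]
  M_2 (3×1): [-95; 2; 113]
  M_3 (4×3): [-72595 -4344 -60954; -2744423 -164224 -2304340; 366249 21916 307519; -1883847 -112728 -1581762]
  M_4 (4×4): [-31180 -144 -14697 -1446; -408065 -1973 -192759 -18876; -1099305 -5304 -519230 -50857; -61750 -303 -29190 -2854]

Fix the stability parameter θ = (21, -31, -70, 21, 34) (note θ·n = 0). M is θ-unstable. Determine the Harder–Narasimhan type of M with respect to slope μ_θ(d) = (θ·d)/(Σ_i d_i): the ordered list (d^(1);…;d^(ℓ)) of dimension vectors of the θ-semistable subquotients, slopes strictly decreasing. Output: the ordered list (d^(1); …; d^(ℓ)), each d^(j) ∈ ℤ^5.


Via rank(M_{q-1}∘⋯∘M_p): M ≅ I[1,5], I[3,3], I[3,5], I[4,5]^2.
μ_θ-semistable layers: μ^(1)=34; μ^(2)=21; μ^(3)=-80/3; μ^(4)=-70

((0, 0, 0, 0, 4); (0, 0, 0, 4, 0); (1, 1, 1, 0, 0); (0, 0, 2, 0, 0))


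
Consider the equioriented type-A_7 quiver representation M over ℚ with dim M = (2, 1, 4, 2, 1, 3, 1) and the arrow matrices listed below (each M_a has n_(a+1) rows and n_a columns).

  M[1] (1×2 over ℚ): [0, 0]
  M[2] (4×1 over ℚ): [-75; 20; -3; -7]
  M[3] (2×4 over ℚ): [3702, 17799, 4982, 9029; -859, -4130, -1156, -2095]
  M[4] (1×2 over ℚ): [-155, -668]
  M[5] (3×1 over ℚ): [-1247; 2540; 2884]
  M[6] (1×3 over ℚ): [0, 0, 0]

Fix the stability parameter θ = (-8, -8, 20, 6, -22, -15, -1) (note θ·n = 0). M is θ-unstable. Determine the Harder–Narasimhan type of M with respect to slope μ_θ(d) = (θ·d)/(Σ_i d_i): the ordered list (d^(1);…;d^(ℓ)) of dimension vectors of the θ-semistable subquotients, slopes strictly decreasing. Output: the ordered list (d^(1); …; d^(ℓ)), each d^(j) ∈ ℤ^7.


Barcode: M ≅ I[1,1]^2, I[2,6], I[3,3]^2, I[3,4], I[6,6]^2, I[7,7]. HN layers by μ_θ (6 steps, strictly decreasing):
  μ^(1)=20; μ^(2)=13; μ^(3)=-1; μ^(4)=-11/4; μ^(5)=-8; μ^(6)=-15

((0, 0, 2, 0, 0, 0, 0); (0, 0, 1, 1, 0, 0, 0); (0, 0, 0, 0, 0, 0, 1); (0, 0, 1, 1, 1, 1, 0); (2, 1, 0, 0, 0, 0, 0); (0, 0, 0, 0, 0, 2, 0))


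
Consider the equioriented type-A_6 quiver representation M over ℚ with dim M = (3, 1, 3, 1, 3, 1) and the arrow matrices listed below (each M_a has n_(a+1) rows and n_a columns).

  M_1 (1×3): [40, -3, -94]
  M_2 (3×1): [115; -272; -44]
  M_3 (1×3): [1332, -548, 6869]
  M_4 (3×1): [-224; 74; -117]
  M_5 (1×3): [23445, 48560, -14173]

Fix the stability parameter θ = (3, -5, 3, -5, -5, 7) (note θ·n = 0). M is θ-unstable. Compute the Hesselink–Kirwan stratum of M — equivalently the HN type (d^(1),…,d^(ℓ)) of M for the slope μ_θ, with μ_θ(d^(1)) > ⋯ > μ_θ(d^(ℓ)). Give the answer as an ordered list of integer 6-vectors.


Via rank(M_{q-1}∘⋯∘M_p): M ≅ I[1,1]^2, I[1,3], I[3,3], I[3,6], I[5,5]^2.
μ_θ-semistable layers: μ^(1)=7; μ^(2)=3; μ^(3)=-1; μ^(4)=-7/3; μ^(5)=-5

((0, 0, 0, 0, 0, 1); (2, 0, 2, 0, 0, 0); (1, 1, 0, 0, 0, 0); (0, 0, 1, 1, 1, 0); (0, 0, 0, 0, 2, 0))


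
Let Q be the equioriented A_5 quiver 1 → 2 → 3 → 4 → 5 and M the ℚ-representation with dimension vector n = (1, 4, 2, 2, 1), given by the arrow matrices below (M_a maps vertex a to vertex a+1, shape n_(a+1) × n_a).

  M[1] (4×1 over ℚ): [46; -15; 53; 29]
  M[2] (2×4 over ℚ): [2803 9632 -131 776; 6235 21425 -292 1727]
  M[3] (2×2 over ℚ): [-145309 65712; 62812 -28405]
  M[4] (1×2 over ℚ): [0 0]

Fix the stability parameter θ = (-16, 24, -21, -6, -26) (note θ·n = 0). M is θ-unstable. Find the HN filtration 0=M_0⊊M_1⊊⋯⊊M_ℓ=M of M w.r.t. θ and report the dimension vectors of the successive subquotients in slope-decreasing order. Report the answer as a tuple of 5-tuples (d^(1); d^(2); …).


Barcode: M ≅ I[1,4], I[2,2]^2, I[2,4], I[5,5]. HN layers by μ_θ (4 steps, strictly decreasing):
  μ^(1)=24; μ^(2)=-1; μ^(3)=-16; μ^(4)=-26

((0, 2, 0, 0, 0); (0, 2, 2, 2, 0); (1, 0, 0, 0, 0); (0, 0, 0, 0, 1))


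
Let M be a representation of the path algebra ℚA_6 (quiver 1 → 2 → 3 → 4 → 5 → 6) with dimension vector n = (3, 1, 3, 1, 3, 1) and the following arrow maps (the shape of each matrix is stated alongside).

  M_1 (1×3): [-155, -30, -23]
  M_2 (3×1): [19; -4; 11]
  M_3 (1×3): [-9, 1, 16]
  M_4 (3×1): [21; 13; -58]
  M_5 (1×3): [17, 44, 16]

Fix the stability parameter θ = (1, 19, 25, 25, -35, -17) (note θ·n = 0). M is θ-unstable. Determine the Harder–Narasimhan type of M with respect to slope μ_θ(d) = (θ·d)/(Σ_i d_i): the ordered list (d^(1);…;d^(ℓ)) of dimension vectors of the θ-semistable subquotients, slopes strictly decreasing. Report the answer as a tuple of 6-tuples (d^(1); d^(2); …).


Via rank(M_{q-1}∘⋯∘M_p): M ≅ I[1,1]^2, I[1,6], I[3,3]^2, I[5,5]^2.
μ_θ-semistable layers: μ^(1)=25; μ^(2)=17/5; μ^(3)=1; μ^(4)=-35

((0, 0, 2, 0, 0, 0); (0, 1, 1, 1, 1, 1); (3, 0, 0, 0, 0, 0); (0, 0, 0, 0, 2, 0))


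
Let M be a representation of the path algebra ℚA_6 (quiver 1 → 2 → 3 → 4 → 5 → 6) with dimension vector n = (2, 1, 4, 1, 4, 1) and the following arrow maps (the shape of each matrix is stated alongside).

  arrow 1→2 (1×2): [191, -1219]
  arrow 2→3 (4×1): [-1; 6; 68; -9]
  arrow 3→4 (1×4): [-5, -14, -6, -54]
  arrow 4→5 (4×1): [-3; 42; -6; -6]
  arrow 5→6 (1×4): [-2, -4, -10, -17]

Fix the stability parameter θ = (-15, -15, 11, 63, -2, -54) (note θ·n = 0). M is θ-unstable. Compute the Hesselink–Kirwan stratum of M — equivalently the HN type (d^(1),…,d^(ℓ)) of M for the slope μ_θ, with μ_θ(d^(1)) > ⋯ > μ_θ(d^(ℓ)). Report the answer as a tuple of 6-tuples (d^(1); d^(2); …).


Barcode: M ≅ I[1,1], I[1,5], I[3,3]^3, I[5,5]^2, I[5,6]. HN layers by μ_θ (5 steps, strictly decreasing):
  μ^(1)=61/2; μ^(2)=11; μ^(3)=-2; μ^(4)=-15; μ^(5)=-28

((0, 0, 0, 1, 1, 0); (0, 0, 4, 0, 0, 0); (0, 0, 0, 0, 2, 0); (2, 1, 0, 0, 0, 0); (0, 0, 0, 0, 1, 1))


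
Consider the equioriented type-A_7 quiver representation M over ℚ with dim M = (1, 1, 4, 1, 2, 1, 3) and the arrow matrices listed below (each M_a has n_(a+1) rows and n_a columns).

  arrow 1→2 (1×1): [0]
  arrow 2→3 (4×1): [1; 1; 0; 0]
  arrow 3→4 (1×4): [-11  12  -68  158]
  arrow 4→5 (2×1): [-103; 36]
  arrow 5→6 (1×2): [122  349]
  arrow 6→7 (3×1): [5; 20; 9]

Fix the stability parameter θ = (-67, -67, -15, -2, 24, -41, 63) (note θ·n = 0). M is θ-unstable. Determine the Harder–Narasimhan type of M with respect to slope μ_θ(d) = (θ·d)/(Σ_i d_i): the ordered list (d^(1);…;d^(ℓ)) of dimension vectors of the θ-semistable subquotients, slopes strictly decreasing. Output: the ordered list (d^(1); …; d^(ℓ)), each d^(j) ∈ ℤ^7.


Via rank(M_{q-1}∘⋯∘M_p): M ≅ I[1,1], I[2,7], I[3,3]^3, I[5,5], I[7,7]^2.
μ_θ-semistable layers: μ^(1)=63; μ^(2)=24; μ^(3)=-19/3; μ^(4)=-15; μ^(5)=-67

((0, 0, 0, 0, 0, 0, 3); (0, 0, 0, 0, 1, 0, 0); (0, 0, 0, 1, 1, 1, 0); (0, 0, 4, 0, 0, 0, 0); (1, 1, 0, 0, 0, 0, 0))


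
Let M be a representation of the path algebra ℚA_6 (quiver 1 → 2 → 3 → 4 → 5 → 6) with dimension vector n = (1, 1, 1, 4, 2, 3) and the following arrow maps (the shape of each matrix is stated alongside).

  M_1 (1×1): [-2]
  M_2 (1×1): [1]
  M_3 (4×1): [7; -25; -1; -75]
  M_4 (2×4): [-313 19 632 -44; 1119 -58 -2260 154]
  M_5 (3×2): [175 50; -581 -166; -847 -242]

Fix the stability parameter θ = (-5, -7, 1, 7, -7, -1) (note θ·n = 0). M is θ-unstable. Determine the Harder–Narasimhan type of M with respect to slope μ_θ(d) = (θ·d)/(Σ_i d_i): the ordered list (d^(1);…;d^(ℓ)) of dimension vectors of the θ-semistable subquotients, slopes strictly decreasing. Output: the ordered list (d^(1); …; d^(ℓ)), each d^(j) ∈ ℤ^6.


Interval decomposition of M: I[1,5], I[4,4]^2, I[4,6], I[6,6]^2.
HN type (ℓ=5): μ^(1)=7; μ^(2)=1/3; μ^(3)=-1/3; μ^(4)=-1; μ^(5)=-6

((0, 0, 0, 2, 0, 0); (0, 0, 1, 1, 1, 0); (0, 0, 0, 1, 1, 1); (0, 0, 0, 0, 0, 2); (1, 1, 0, 0, 0, 0))


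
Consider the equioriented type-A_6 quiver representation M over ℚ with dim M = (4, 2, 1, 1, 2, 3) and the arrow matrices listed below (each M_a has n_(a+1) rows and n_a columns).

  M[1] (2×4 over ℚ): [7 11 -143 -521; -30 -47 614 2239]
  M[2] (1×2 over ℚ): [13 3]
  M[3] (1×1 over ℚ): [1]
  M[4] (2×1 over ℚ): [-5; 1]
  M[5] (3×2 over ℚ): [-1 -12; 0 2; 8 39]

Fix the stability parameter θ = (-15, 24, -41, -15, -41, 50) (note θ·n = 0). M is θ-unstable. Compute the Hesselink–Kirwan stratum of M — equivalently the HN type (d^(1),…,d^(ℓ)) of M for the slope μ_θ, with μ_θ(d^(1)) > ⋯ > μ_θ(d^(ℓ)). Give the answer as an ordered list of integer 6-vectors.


Via rank(M_{q-1}∘⋯∘M_p): M ≅ I[1,1]^2, I[1,2], I[1,6], I[5,6], I[6,6].
μ_θ-semistable layers: μ^(1)=50; μ^(2)=24; μ^(3)=-15; μ^(4)=-88/5; μ^(5)=-41

((0, 0, 0, 0, 0, 3); (0, 1, 0, 0, 0, 0); (3, 0, 0, 0, 0, 0); (1, 1, 1, 1, 1, 0); (0, 0, 0, 0, 1, 0))


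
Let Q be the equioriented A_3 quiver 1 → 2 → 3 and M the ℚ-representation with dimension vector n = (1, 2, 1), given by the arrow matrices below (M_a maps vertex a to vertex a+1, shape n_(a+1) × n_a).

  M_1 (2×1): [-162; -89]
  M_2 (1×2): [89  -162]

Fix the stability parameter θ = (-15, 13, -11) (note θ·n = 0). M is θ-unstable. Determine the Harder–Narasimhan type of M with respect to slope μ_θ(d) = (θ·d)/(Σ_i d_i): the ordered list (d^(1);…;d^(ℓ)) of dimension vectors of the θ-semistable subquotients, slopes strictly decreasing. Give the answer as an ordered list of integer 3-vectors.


Barcode: M ≅ I[1,2], I[2,3]. HN layers by μ_θ (3 steps, strictly decreasing):
  μ^(1)=13; μ^(2)=1; μ^(3)=-15

((0, 1, 0); (0, 1, 1); (1, 0, 0))


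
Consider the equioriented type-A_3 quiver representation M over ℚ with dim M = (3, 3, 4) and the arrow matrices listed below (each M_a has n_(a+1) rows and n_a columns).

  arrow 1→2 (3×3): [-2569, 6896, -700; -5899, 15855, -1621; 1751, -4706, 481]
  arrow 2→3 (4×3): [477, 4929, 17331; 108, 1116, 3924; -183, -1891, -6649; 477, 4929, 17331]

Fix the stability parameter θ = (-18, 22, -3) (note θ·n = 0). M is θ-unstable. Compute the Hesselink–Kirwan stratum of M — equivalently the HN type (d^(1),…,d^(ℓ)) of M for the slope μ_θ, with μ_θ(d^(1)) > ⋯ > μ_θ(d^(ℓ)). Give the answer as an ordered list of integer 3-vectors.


Barcode: M ≅ I[1,2]^2, I[1,3], I[3,3]^3. HN layers by μ_θ (4 steps, strictly decreasing):
  μ^(1)=22; μ^(2)=19/2; μ^(3)=-3; μ^(4)=-18

((0, 2, 0); (0, 1, 1); (0, 0, 3); (3, 0, 0))


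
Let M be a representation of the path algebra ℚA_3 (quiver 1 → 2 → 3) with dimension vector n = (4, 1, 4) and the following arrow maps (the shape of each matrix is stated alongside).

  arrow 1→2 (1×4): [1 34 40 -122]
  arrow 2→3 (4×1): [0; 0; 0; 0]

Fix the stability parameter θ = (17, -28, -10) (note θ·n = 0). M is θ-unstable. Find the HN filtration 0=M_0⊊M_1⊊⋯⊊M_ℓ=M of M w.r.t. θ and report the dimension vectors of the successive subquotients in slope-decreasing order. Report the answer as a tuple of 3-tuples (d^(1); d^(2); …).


Barcode: M ≅ I[1,1]^3, I[1,2], I[3,3]^4. HN layers by μ_θ (3 steps, strictly decreasing):
  μ^(1)=17; μ^(2)=-11/2; μ^(3)=-10

((3, 0, 0); (1, 1, 0); (0, 0, 4))


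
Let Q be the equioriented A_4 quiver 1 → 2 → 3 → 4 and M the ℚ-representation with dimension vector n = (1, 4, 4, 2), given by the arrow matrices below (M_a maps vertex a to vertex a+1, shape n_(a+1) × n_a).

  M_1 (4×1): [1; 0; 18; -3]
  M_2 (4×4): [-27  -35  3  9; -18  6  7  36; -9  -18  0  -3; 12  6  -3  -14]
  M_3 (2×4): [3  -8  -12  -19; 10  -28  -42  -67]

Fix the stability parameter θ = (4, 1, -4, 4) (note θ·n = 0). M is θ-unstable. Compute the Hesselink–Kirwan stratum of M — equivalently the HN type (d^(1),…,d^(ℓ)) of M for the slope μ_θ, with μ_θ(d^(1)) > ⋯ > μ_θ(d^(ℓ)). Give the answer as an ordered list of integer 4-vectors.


Via rank(M_{q-1}∘⋯∘M_p): M ≅ I[1,2], I[2,3], I[2,4]^2, I[3,3].
μ_θ-semistable layers: μ^(1)=4; μ^(2)=5/2; μ^(3)=-3/2; μ^(4)=-4

((0, 0, 0, 2); (1, 1, 0, 0); (0, 3, 3, 0); (0, 0, 1, 0))


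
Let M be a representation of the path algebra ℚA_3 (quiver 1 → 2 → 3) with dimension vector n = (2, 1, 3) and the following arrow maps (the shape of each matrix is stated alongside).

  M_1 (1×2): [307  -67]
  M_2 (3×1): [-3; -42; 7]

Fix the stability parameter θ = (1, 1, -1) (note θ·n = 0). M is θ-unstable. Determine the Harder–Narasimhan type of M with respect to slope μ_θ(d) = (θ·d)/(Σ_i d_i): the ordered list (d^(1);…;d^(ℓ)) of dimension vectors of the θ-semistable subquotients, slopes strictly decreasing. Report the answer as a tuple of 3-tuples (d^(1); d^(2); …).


Via rank(M_{q-1}∘⋯∘M_p): M ≅ I[1,1], I[1,3], I[3,3]^2.
μ_θ-semistable layers: μ^(1)=1; μ^(2)=1/3; μ^(3)=-1

((1, 0, 0); (1, 1, 1); (0, 0, 2))


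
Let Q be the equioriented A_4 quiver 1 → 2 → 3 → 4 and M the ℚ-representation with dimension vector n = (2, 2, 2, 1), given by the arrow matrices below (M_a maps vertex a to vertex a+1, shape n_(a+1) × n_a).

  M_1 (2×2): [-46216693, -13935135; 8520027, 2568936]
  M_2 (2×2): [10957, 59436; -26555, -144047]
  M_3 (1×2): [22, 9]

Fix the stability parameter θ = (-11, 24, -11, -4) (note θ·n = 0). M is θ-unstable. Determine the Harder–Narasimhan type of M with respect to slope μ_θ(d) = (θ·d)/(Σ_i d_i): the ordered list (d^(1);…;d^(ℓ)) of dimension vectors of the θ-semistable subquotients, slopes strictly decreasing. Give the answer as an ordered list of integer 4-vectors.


Barcode: M ≅ I[1,3], I[1,4]. HN layers by μ_θ (3 steps, strictly decreasing):
  μ^(1)=13/2; μ^(2)=3; μ^(3)=-11

((0, 1, 1, 0); (0, 1, 1, 1); (2, 0, 0, 0))


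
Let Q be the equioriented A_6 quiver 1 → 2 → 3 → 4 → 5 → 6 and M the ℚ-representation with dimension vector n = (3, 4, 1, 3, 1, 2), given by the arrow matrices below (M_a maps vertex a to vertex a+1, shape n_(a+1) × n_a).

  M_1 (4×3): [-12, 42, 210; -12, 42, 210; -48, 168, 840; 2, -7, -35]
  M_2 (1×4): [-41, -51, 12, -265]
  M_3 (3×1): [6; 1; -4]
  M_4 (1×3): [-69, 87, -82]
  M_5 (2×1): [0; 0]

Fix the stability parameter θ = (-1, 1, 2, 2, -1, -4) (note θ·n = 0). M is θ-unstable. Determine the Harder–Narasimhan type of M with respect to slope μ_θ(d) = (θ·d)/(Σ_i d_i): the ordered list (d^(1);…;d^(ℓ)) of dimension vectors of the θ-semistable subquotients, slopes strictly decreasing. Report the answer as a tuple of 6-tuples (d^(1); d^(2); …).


Barcode: M ≅ I[1,1]^2, I[1,5], I[2,2]^3, I[4,4]^2, I[6,6]^2. HN layers by μ_θ (4 steps, strictly decreasing):
  μ^(1)=2; μ^(2)=1; μ^(3)=-1; μ^(4)=-4

((0, 0, 0, 2, 0, 0); (0, 4, 1, 1, 1, 0); (3, 0, 0, 0, 0, 0); (0, 0, 0, 0, 0, 2))


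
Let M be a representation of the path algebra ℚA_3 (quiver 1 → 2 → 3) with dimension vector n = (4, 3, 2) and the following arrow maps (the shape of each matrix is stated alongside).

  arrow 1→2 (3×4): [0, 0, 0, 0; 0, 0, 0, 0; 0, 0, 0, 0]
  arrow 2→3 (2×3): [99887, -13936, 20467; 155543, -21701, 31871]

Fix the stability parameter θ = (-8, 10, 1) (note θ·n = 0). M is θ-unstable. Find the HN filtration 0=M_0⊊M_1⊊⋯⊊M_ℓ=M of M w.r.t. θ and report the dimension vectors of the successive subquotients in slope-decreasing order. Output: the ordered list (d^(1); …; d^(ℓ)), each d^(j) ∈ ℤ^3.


Via rank(M_{q-1}∘⋯∘M_p): M ≅ I[1,1]^4, I[2,2], I[2,3]^2.
μ_θ-semistable layers: μ^(1)=10; μ^(2)=11/2; μ^(3)=-8

((0, 1, 0); (0, 2, 2); (4, 0, 0))


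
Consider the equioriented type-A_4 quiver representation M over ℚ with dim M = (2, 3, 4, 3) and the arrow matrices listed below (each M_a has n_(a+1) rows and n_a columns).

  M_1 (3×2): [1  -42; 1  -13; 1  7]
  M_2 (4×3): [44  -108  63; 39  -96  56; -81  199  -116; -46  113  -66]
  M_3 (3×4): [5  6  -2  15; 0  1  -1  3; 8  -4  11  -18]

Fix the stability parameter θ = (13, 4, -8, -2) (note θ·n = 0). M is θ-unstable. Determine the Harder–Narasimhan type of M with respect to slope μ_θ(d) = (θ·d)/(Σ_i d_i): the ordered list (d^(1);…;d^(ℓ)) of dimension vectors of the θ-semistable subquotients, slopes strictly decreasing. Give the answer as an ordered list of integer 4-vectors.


Via rank(M_{q-1}∘⋯∘M_p): M ≅ I[1,3], I[1,4], I[2,4], I[3,4].
μ_θ-semistable layers: μ^(1)=3; μ^(2)=7/4; μ^(3)=-2; μ^(4)=-8

((1, 1, 1, 0); (1, 1, 1, 1); (0, 1, 1, 2); (0, 0, 1, 0))


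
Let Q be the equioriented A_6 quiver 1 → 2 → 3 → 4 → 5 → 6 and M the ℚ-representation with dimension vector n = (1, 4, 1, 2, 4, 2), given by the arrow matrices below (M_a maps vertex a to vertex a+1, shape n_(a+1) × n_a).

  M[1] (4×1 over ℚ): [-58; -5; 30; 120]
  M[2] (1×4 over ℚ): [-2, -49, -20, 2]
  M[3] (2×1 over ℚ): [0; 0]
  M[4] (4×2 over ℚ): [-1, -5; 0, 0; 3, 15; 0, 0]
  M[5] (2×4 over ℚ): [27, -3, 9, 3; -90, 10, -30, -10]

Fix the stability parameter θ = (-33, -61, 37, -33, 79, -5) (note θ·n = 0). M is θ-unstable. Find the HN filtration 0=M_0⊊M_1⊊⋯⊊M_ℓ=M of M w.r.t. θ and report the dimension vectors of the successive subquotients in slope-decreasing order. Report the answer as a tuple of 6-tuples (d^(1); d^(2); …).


Barcode: M ≅ I[1,3], I[2,2]^3, I[4,4], I[4,5], I[5,5]^2, I[5,6], I[6,6]. HN layers by μ_θ (6 steps, strictly decreasing):
  μ^(1)=79; μ^(2)=37; μ^(3)=-5; μ^(4)=-33; μ^(5)=-47; μ^(6)=-61

((0, 0, 0, 0, 3, 0); (0, 0, 1, 0, 1, 1); (0, 0, 0, 0, 0, 1); (0, 0, 0, 2, 0, 0); (1, 1, 0, 0, 0, 0); (0, 3, 0, 0, 0, 0))


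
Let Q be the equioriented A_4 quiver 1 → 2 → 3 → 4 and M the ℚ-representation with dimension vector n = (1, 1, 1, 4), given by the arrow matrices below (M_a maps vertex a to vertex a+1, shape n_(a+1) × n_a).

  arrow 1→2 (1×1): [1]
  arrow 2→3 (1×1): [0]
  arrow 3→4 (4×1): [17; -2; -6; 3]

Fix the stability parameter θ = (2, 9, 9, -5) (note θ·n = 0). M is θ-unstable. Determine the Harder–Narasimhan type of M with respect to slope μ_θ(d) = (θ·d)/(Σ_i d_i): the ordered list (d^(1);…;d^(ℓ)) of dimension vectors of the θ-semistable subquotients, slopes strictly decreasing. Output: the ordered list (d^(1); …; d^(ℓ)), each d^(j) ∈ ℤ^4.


Barcode: M ≅ I[1,2], I[3,4], I[4,4]^3. HN layers by μ_θ (3 steps, strictly decreasing):
  μ^(1)=9; μ^(2)=2; μ^(3)=-5

((0, 1, 0, 0); (1, 0, 1, 1); (0, 0, 0, 3))


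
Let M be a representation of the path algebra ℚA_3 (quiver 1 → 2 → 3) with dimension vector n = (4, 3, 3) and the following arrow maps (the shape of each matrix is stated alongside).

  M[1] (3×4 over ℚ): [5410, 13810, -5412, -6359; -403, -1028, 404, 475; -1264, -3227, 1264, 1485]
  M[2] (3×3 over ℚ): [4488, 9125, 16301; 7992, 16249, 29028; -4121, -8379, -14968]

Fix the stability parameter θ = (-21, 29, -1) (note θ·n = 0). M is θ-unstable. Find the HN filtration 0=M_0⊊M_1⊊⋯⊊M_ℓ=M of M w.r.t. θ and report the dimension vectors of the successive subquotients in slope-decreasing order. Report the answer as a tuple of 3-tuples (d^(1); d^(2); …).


Via rank(M_{q-1}∘⋯∘M_p): M ≅ I[1,1], I[1,3]^3.
μ_θ-semistable layers: μ^(1)=14; μ^(2)=-21

((0, 3, 3); (4, 0, 0))


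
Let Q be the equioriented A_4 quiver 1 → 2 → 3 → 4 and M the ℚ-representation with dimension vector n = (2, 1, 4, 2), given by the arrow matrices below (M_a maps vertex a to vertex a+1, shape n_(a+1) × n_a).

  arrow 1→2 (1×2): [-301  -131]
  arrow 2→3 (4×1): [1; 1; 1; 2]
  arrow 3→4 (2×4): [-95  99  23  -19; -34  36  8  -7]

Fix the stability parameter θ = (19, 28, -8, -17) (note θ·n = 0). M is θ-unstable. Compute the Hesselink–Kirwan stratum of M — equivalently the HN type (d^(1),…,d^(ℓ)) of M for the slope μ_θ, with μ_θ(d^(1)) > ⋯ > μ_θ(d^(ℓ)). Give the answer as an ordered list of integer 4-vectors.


Interval decomposition of M: I[1,1], I[1,4], I[3,3]^2, I[3,4].
HN type (ℓ=4): μ^(1)=19; μ^(2)=11/2; μ^(3)=-8; μ^(4)=-25/2

((1, 0, 0, 0); (1, 1, 1, 1); (0, 0, 2, 0); (0, 0, 1, 1))


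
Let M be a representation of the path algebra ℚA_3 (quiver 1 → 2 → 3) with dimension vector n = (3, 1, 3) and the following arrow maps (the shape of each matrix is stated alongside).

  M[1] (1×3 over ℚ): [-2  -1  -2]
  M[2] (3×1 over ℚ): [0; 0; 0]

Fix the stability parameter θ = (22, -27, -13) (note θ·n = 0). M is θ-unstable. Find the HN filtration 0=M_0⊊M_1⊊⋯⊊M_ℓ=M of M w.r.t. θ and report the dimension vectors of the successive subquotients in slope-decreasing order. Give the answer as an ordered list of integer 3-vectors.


Barcode: M ≅ I[1,1]^2, I[1,2], I[3,3]^3. HN layers by μ_θ (3 steps, strictly decreasing):
  μ^(1)=22; μ^(2)=-5/2; μ^(3)=-13

((2, 0, 0); (1, 1, 0); (0, 0, 3))


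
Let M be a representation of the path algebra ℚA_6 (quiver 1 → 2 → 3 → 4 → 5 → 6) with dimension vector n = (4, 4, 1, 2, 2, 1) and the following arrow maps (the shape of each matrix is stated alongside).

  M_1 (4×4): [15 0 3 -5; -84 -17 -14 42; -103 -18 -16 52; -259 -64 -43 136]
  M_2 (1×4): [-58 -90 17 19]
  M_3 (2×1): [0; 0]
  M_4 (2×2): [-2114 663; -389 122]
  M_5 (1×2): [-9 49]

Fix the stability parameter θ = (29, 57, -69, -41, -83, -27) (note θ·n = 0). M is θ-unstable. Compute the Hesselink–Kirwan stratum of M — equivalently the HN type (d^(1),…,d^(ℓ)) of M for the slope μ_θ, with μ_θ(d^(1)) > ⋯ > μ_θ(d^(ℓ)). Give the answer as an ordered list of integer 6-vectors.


Interval decomposition of M: I[1,2]^3, I[1,3], I[4,5], I[4,6].
HN type (ℓ=5): μ^(1)=57; μ^(2)=29; μ^(3)=17/3; μ^(4)=-27; μ^(5)=-62

((0, 3, 0, 0, 0, 0); (3, 0, 0, 0, 0, 0); (1, 1, 1, 0, 0, 0); (0, 0, 0, 0, 0, 1); (0, 0, 0, 2, 2, 0))


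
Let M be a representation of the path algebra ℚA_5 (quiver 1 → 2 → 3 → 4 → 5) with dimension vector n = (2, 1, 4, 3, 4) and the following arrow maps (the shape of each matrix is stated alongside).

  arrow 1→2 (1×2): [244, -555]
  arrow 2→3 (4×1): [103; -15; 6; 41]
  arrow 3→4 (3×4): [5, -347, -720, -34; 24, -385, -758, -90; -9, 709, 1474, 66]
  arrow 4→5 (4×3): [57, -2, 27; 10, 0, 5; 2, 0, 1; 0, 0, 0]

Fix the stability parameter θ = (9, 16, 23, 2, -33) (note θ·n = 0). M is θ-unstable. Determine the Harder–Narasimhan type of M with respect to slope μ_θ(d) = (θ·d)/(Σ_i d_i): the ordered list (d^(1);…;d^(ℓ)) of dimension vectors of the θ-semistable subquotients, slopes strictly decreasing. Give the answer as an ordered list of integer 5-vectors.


Interval decomposition of M: I[1,1], I[1,4], I[3,3], I[3,5]^2, I[5,5]^2.
HN type (ℓ=5): μ^(1)=23; μ^(2)=41/3; μ^(3)=9; μ^(4)=-8/3; μ^(5)=-33

((0, 0, 1, 0, 0); (0, 1, 1, 1, 0); (2, 0, 0, 0, 0); (0, 0, 2, 2, 2); (0, 0, 0, 0, 2))
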